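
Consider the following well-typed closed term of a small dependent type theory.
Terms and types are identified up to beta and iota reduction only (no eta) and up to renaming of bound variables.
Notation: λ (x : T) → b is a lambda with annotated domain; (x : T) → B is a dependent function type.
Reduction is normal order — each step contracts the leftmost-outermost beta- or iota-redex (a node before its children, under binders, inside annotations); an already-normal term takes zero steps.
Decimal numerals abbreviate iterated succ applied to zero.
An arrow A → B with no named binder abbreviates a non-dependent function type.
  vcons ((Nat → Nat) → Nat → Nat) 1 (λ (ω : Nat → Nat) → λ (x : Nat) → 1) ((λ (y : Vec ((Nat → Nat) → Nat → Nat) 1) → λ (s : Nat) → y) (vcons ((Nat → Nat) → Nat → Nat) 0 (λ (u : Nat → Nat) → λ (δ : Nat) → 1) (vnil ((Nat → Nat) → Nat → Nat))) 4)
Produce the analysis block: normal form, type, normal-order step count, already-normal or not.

reduced normal form:
  vcons ((Nat → Nat) → Nat → Nat) 1 (λ (ω : Nat → Nat) → λ (x : Nat) → 1) (vcons ((Nat → Nat) → Nat → Nat) 0 (λ (y : Nat → Nat) → λ (s : Nat) → 1) (vnil ((Nat → Nat) → Nat → Nat)))
type:
  Vec ((Nat → Nat) → Nat → Nat) 2
steps to reach normal form (normal order): 2
term was already normal: no
first redex: a beta-redex


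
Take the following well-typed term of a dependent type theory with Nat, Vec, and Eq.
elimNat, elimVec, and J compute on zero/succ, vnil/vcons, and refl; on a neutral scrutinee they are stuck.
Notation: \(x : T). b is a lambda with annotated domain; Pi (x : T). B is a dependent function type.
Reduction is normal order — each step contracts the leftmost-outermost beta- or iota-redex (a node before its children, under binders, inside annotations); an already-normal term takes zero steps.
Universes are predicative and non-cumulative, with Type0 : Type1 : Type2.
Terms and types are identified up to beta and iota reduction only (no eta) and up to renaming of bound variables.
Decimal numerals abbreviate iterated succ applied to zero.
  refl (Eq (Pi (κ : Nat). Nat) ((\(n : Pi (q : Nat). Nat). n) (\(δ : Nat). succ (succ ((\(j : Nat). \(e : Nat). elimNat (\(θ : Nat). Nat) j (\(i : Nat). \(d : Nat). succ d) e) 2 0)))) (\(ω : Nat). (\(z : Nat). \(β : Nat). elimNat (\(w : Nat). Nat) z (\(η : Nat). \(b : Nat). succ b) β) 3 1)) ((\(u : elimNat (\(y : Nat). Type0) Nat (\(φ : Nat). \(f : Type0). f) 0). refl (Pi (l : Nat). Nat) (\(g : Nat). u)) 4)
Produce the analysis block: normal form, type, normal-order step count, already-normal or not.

resulting normal form:
  refl (Eq (Pi (κ : Nat). Nat) (\(n : Nat). 4) (\(q : Nat). 4)) (refl (Pi (δ : Nat). Nat) (\(j : Nat). 4))
the term's type:
  Eq (Eq (Pi (κ : Nat). Nat) (\(n : Nat). 4) (\(q : Nat). 4)) (refl (Pi (δ : Nat). Nat) (\(j : Nat). 4)) (refl (Pi (e : Nat). Nat) (\(θ : Nat). 4))
steps to reach normal form (normal order): 11
already normal: no
first redex: a beta-redex


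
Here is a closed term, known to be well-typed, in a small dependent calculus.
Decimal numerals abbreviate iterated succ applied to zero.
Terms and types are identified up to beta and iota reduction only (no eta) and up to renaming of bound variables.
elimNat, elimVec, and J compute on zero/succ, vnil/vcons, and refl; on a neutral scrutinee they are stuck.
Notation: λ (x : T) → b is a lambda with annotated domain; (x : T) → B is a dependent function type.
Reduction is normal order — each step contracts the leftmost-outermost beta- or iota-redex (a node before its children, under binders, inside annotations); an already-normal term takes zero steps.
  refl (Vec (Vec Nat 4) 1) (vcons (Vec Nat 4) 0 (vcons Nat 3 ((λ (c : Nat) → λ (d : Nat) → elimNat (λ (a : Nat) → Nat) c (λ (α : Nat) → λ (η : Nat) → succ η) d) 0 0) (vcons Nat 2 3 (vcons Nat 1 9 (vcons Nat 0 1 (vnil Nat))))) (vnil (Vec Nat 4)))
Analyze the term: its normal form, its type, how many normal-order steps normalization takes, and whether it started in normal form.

normal form:
  refl (Vec (Vec Nat 4) 1) (vcons (Vec Nat 4) 0 (vcons Nat 3 0 (vcons Nat 2 3 (vcons Nat 1 9 (vcons Nat 0 1 (vnil Nat))))) (vnil (Vec Nat 4)))
type:
  Eq (Vec (Vec Nat 4) 1) (vcons (Vec Nat 4) 0 (vcons Nat 3 0 (vcons Nat 2 3 (vcons Nat 1 9 (vcons Nat 0 1 (vnil Nat))))) (vnil (Vec Nat 4))) (vcons (Vec Nat 4) 0 (vcons Nat 3 0 (vcons Nat 2 3 (vcons Nat 1 9 (vcons Nat 0 1 (vnil Nat))))) (vnil (Vec Nat 4)))
steps to reach normal form (normal order): 3
term was already normal: no
first redex: a beta-redex


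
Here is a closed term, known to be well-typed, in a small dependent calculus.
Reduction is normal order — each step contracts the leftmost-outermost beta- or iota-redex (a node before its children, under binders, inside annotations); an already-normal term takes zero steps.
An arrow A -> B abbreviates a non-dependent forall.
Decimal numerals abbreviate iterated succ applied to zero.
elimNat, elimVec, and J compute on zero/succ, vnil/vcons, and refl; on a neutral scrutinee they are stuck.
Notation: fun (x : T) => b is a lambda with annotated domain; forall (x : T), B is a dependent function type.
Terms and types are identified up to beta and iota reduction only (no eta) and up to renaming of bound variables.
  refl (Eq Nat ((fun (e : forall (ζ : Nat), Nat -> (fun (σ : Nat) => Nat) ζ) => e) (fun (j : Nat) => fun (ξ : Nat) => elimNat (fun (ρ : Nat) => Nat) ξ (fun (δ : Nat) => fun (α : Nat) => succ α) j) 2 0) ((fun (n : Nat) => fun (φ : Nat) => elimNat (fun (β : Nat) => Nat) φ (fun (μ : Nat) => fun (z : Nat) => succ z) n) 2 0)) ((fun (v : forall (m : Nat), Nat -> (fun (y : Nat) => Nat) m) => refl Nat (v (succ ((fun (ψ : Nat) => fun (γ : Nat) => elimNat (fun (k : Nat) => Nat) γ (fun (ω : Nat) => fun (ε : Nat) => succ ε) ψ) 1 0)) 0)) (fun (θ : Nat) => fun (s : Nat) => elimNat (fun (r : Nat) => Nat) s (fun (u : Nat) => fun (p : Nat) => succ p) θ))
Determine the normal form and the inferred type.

reduced normal form:
  refl (Eq Nat 2 2) (refl Nat 2)
type:
  Eq (Eq Nat 2 2) (refl Nat 2) (refl Nat 2)
observation: the term reaches its normal form after 35 normal-order steps.


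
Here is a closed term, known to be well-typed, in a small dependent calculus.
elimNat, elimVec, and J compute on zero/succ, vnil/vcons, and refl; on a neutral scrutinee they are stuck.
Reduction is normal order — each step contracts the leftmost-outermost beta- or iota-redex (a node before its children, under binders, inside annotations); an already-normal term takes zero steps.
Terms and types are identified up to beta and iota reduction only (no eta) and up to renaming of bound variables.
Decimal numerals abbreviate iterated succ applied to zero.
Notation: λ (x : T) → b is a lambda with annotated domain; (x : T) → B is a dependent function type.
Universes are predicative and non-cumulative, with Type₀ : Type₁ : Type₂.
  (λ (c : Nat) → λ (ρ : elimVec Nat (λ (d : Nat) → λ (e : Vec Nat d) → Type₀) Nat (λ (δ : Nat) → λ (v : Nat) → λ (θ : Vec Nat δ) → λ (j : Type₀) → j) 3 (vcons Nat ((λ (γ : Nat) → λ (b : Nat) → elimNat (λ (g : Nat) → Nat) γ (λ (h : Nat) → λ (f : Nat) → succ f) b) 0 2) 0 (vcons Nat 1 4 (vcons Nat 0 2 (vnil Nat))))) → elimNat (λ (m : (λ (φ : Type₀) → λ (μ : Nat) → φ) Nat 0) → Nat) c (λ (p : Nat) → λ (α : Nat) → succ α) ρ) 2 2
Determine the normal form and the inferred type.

normal form:
  4
the term's type:
  Nat
observation: 9 normal-order steps separate the term from its normal form.


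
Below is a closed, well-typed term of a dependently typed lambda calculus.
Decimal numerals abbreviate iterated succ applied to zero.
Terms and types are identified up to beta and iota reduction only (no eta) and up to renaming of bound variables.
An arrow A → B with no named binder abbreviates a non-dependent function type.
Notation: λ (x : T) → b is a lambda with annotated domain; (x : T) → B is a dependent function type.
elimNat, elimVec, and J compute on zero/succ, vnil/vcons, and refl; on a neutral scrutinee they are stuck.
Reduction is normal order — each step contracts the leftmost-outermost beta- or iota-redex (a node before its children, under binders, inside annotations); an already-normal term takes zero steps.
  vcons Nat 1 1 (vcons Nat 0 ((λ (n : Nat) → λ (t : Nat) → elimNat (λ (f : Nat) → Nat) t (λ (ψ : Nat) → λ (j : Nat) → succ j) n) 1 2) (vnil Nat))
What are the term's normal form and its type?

reduced normal form:
  vcons Nat 1 1 (vcons Nat 0 3 (vnil Nat))
type:
  Vec Nat 2


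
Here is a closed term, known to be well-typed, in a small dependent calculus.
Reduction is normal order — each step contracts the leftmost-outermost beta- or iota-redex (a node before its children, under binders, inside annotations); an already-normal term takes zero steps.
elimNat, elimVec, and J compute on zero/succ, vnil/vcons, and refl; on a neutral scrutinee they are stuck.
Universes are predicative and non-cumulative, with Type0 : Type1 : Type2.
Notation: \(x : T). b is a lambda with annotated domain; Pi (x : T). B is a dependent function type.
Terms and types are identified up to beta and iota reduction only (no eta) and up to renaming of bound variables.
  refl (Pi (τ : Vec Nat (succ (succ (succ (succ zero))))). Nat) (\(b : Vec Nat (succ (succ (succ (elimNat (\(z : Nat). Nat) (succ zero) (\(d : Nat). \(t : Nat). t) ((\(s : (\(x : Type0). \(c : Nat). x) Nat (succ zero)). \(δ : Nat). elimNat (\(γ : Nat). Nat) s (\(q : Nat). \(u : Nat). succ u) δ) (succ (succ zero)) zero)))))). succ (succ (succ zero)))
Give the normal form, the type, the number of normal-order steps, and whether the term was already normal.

resulting normal form:
  refl (Pi (τ : Vec Nat (succ (succ (succ (succ zero))))). Nat) (\(b : Vec Nat (succ (succ (succ (succ zero))))). succ (succ (succ zero)))
inferred type:
  Eq (Pi (τ : Vec Nat (succ (succ (succ (succ zero))))). Nat) (\(b : Vec Nat (succ (succ (succ (succ zero))))). succ (succ (succ zero))) (\(z : Vec Nat (succ (succ (succ (succ zero))))). succ (succ (succ zero)))
normal-order step count: 10
term was already normal: no
first redex: a beta-redex


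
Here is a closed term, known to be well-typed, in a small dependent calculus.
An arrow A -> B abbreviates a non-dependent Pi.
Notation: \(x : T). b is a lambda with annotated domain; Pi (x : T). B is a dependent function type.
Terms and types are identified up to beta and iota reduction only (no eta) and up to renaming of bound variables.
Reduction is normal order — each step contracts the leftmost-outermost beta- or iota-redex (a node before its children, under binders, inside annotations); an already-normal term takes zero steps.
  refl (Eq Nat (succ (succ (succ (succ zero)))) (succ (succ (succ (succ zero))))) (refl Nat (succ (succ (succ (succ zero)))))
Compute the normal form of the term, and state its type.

normal form:
  refl (Eq Nat (succ (succ (succ (succ zero)))) (succ (succ (succ (succ zero))))) (refl Nat (succ (succ (succ (succ zero)))))
inferred type:
  Eq (Eq Nat (succ (succ (succ (succ zero)))) (succ (succ (succ (succ zero))))) (refl Nat (succ (succ (succ (succ zero))))) (refl Nat (succ (succ (succ (succ zero)))))


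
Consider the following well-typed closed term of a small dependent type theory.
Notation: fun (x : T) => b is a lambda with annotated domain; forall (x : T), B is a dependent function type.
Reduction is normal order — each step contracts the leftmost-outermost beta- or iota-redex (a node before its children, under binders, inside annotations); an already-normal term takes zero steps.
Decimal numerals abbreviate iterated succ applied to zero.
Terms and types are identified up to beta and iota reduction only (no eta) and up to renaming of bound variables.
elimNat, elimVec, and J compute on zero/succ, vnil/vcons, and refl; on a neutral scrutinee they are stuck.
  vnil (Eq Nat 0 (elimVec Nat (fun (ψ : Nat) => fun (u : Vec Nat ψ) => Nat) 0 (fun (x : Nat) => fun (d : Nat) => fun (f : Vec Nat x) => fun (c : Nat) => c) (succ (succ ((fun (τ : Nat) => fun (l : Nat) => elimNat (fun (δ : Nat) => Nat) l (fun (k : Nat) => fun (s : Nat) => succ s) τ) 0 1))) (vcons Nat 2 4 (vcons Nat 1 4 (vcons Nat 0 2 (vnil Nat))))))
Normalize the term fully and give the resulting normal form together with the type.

reduced normal form:
  vnil (Eq Nat 0 0)
type:
  Vec (Eq Nat 0 0) 0


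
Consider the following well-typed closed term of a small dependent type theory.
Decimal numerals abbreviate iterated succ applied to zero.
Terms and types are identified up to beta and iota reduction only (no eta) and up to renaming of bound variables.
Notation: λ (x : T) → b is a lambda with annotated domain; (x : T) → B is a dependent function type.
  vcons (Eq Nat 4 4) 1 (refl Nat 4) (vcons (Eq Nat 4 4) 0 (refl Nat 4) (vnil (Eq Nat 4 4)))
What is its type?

the term's type:
  Vec (Eq Nat 4 4) 2


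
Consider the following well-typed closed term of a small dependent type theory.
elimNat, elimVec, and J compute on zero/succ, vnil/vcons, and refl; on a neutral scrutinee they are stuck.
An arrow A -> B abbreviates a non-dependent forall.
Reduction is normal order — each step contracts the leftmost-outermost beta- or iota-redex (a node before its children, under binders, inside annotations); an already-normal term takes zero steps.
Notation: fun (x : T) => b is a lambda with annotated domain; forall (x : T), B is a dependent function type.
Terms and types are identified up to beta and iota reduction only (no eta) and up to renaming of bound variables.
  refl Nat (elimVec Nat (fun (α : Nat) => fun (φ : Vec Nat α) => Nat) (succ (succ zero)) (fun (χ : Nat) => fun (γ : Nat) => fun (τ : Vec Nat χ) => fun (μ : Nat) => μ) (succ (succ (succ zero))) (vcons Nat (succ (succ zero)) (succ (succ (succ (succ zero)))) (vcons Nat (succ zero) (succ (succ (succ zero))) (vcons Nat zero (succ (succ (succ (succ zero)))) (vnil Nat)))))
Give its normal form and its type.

normal form:
  refl Nat (succ (succ zero))
inferred type:
  Eq Nat (succ (succ zero)) (succ (succ zero))
observation: 16 normal-order steps separate the term from its normal form.


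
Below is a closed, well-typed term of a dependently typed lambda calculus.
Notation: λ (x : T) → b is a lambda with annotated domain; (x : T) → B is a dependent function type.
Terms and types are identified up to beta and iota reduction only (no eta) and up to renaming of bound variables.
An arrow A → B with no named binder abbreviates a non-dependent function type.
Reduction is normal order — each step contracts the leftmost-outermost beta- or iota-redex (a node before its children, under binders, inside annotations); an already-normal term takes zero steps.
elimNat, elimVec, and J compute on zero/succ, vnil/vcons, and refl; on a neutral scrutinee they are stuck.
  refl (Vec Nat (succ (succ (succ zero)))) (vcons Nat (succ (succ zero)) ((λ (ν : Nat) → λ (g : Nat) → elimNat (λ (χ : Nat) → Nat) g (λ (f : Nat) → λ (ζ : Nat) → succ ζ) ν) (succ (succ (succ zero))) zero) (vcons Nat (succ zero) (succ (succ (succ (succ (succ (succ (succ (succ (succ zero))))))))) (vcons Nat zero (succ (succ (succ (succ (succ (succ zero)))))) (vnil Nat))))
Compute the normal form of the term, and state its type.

reduced normal form:
  refl (Vec Nat (succ (succ (succ zero)))) (vcons Nat (succ (succ zero)) (succ (succ (succ zero))) (vcons Nat (succ zero) (succ (succ (succ (succ (succ (succ (succ (succ (succ zero))))))))) (vcons Nat zero (succ (succ (succ (succ (succ (succ zero)))))) (vnil Nat))))
type:
  Eq (Vec Nat (succ (succ (succ zero)))) (vcons Nat (succ (succ zero)) (succ (succ (succ zero))) (vcons Nat (succ zero) (succ (succ (succ (succ (succ (succ (succ (succ (succ zero))))))))) (vcons Nat zero (succ (succ (succ (succ (succ (succ zero)))))) (vnil Nat)))) (vcons Nat (succ (succ zero)) (succ (succ (succ zero))) (vcons Nat (succ zero) (succ (succ (succ (succ (succ (succ (succ (succ (succ zero))))))))) (vcons Nat zero (succ (succ (succ (succ (succ (succ zero)))))) (vnil Nat))))


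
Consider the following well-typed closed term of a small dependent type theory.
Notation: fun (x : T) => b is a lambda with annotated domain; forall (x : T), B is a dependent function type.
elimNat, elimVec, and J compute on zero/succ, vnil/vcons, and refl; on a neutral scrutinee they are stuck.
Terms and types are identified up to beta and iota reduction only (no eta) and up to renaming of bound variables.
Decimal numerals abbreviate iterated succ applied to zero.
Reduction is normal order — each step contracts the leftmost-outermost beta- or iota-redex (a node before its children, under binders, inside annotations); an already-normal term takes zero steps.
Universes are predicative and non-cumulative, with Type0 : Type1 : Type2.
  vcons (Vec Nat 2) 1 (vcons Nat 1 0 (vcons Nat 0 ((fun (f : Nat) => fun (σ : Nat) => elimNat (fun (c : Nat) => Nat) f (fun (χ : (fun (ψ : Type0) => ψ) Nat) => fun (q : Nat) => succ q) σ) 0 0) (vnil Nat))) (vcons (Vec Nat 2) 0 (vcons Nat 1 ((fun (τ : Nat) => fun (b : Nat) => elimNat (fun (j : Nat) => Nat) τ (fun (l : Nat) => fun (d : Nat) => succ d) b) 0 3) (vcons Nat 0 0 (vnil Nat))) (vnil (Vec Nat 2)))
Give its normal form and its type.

resulting normal form:
  vcons (Vec Nat 2) 1 (vcons Nat 1 0 (vcons Nat 0 0 (vnil Nat))) (vcons (Vec Nat 2) 0 (vcons Nat 1 3 (vcons Nat 0 0 (vnil Nat))) (vnil (Vec Nat 2)))
inferred type:
  Vec (Vec Nat 2) 2
observation: 15 normal-order steps separate the term from its normal form.


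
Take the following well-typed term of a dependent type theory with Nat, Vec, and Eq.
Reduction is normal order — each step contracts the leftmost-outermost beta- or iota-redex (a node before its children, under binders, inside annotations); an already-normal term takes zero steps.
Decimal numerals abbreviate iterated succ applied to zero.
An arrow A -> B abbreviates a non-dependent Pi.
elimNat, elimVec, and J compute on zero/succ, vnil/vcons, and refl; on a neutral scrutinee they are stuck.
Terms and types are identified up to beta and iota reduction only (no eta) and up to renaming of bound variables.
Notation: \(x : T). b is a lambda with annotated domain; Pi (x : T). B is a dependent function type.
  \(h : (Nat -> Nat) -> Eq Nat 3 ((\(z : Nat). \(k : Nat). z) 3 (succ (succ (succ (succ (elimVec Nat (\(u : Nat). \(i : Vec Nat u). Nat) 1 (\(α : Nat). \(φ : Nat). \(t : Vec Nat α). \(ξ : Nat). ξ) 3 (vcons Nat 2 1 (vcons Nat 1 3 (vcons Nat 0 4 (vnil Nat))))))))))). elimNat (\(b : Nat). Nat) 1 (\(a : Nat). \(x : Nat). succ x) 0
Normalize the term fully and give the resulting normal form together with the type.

reduced normal form:
  \(h : (Nat -> Nat) -> Eq Nat 3 3). 1
the term's type:
  ((Nat -> Nat) -> Eq Nat 3 3) -> Nat
observation: the term reaches its normal form after 3 normal-order steps.


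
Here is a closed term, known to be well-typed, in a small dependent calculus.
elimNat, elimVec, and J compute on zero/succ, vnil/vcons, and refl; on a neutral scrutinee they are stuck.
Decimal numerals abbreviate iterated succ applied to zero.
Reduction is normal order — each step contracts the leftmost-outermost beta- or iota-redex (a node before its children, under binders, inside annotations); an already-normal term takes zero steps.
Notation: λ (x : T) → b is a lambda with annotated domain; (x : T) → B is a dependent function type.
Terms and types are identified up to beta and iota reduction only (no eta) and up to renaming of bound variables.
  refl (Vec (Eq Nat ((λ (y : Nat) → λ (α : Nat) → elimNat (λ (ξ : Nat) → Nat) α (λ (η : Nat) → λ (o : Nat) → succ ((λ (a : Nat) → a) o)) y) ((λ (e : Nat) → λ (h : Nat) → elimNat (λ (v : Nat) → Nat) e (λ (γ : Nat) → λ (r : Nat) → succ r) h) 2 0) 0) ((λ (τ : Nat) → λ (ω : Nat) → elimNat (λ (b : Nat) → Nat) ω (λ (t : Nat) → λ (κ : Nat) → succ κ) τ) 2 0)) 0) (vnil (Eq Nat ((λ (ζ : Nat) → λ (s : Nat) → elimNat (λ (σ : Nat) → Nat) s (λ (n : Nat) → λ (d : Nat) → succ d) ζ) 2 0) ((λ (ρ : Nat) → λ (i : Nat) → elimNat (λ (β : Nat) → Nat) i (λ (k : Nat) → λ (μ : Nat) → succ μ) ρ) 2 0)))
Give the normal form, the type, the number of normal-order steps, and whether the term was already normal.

normal form:
  refl (Vec (Eq Nat 2 2) 0) (vnil (Eq Nat 2 2))
inferred type:
  Eq (Vec (Eq Nat 2 2) 0) (vnil (Eq Nat 2 2)) (vnil (Eq Nat 2 2))
steps to reach normal form (normal order): 40
already normal: no
first contracted redex: a beta-redex


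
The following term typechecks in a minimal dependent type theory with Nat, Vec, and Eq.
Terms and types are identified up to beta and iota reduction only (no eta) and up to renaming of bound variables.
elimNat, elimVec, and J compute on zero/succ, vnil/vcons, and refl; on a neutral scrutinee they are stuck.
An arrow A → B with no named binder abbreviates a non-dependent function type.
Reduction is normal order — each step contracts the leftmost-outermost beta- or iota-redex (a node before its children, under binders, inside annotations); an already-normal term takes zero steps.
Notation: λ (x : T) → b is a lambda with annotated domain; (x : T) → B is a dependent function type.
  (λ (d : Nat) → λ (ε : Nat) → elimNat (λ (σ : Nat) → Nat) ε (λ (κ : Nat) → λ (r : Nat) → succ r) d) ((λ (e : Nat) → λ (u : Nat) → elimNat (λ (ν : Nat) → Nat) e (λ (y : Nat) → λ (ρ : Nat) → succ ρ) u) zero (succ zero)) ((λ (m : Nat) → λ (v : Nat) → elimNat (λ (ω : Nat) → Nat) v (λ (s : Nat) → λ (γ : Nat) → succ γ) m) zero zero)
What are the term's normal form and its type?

reduced normal form:
  succ zero
inferred type:
  Nat
observation: the first redex contracted is a beta-redex; the normal form is reached in 15 normal-order steps.


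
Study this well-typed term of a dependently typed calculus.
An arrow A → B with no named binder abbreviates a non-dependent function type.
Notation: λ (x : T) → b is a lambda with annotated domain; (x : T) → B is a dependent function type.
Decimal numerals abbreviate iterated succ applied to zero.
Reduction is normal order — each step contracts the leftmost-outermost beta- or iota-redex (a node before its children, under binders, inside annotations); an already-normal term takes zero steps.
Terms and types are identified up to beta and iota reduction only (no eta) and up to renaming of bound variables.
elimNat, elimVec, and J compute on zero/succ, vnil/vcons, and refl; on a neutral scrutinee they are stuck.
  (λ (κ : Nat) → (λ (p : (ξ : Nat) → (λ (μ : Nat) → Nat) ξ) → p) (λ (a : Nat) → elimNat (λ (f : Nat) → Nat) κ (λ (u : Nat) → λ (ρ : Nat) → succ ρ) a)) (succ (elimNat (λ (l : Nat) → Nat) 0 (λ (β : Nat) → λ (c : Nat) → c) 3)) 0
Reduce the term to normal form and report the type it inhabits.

normal form:
  1
type:
  Nat


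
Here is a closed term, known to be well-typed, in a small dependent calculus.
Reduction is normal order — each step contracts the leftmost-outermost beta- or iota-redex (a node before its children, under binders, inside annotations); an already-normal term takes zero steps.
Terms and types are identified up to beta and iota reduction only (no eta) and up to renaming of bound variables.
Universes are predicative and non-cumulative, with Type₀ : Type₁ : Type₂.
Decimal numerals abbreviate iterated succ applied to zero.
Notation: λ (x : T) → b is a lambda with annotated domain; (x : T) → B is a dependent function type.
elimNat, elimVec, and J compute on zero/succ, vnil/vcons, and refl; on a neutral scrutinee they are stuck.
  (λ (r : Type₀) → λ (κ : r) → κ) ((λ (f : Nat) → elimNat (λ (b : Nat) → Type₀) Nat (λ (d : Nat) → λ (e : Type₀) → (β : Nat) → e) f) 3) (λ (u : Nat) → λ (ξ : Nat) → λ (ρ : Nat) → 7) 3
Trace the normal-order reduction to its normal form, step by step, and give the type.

normal-order reduction:
  (λ (r : Type₀) → λ (κ : r) → κ) ((λ (f : Nat) → elimNat (λ (b : Nat) → Type₀) Nat (λ (d : Nat) → λ (e : Type₀) → (β : Nat) → e) f) 3) (λ (u : Nat) → λ (ξ : Nat) → λ (ρ : Nat) → 7) 3
  ~> (λ (r : (λ (κ : Nat) → elimNat (λ (f : Nat) → Type₀) Nat (λ (b : Nat) → λ (d : Type₀) → (e : Nat) → d) κ) 3) → r) (λ (β : Nat) → λ (u : Nat) → λ (ξ : Nat) → 7) 3
  ~> (λ (r : Nat) → λ (κ : Nat) → λ (f : Nat) → 7) 3
  ~> λ (r : Nat) → λ (κ : Nat) → 7
inferred type:
  (r : Nat) → (κ : Nat) → Nat


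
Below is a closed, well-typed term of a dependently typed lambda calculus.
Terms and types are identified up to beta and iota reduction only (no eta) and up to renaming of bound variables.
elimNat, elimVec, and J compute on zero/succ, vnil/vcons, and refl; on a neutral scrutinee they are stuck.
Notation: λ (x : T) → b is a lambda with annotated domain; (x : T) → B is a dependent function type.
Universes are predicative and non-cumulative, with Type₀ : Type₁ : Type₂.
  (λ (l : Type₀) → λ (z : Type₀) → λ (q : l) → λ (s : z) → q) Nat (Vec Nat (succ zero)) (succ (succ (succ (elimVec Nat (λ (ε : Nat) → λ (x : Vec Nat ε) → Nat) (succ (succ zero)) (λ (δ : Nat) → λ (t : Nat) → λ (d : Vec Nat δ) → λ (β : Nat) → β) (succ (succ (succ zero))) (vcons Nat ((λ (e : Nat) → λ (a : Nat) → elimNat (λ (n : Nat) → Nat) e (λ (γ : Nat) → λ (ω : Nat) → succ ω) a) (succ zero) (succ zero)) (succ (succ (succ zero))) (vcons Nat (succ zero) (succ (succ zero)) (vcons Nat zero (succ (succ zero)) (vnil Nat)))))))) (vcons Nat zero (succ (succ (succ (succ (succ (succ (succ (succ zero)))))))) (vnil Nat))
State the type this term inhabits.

the term's type:
  Nat


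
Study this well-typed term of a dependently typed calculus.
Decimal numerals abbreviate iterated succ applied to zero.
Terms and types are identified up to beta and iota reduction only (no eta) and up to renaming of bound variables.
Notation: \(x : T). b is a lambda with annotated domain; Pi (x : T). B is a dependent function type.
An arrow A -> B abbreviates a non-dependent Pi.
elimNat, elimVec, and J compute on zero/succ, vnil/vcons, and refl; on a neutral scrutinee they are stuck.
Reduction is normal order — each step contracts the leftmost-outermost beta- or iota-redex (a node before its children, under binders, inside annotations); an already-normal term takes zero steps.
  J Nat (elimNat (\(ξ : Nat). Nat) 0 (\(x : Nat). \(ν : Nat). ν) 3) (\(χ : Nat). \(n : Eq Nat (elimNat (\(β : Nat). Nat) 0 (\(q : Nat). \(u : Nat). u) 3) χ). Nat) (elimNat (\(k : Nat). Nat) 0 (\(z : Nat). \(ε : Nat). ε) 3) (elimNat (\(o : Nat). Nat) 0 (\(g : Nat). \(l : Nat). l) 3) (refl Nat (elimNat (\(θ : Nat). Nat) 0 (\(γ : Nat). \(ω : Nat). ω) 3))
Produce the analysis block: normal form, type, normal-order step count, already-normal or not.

normal form:
  0
the term's type:
  Nat
normal-order step count: 11
term was already normal: no
first redex: a J iota-redex


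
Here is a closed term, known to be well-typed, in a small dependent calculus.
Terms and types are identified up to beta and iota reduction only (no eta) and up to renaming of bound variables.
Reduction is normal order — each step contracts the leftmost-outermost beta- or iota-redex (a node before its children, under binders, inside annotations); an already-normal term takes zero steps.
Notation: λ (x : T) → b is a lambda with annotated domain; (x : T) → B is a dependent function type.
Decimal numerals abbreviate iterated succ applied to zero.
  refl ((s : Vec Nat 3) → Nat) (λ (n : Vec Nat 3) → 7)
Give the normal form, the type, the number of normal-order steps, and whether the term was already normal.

reduced normal form:
  refl ((s : Vec Nat 3) → Nat) (λ (n : Vec Nat 3) → 7)
inferred type:
  Eq ((s : Vec Nat 3) → Nat) (λ (n : Vec Nat 3) → 7) (λ (y : Vec Nat 3) → 7)
reduction steps (normal order): 0
term was already normal: yes


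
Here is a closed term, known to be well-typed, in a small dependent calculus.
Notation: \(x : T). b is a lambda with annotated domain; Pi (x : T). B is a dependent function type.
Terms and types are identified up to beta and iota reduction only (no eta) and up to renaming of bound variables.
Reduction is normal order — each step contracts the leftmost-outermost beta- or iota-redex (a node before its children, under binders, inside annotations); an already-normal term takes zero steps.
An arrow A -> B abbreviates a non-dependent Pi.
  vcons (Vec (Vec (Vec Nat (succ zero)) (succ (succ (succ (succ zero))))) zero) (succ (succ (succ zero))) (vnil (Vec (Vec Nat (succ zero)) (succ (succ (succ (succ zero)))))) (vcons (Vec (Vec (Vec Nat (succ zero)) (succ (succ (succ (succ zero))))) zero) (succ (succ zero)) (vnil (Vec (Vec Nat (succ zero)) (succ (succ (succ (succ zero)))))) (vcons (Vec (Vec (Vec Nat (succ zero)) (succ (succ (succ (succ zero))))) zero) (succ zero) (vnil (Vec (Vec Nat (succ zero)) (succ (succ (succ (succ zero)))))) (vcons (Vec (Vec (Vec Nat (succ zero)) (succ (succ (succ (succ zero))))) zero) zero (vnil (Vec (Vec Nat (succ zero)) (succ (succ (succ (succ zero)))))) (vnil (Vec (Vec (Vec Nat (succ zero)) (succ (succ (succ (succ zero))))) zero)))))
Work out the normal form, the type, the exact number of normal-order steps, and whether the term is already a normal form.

normal form:
  vcons (Vec (Vec (Vec Nat (succ zero)) (succ (succ (succ (succ zero))))) zero) (succ (succ (succ zero))) (vnil (Vec (Vec Nat (succ zero)) (succ (succ (succ (succ zero)))))) (vcons (Vec (Vec (Vec Nat (succ zero)) (succ (succ (succ (succ zero))))) zero) (succ (succ zero)) (vnil (Vec (Vec Nat (succ zero)) (succ (succ (succ (succ zero)))))) (vcons (Vec (Vec (Vec Nat (succ zero)) (succ (succ (succ (succ zero))))) zero) (succ zero) (vnil (Vec (Vec Nat (succ zero)) (succ (succ (succ (succ zero)))))) (vcons (Vec (Vec (Vec Nat (succ zero)) (succ (succ (succ (succ zero))))) zero) zero (vnil (Vec (Vec Nat (succ zero)) (succ (succ (succ (succ zero)))))) (vnil (Vec (Vec (Vec Nat (succ zero)) (succ (succ (succ (succ zero))))) zero)))))
type:
  Vec (Vec (Vec (Vec Nat (succ zero)) (succ (succ (succ (succ zero))))) zero) (succ (succ (succ (succ zero))))
normal-order step count: 0
term was already normal: yes


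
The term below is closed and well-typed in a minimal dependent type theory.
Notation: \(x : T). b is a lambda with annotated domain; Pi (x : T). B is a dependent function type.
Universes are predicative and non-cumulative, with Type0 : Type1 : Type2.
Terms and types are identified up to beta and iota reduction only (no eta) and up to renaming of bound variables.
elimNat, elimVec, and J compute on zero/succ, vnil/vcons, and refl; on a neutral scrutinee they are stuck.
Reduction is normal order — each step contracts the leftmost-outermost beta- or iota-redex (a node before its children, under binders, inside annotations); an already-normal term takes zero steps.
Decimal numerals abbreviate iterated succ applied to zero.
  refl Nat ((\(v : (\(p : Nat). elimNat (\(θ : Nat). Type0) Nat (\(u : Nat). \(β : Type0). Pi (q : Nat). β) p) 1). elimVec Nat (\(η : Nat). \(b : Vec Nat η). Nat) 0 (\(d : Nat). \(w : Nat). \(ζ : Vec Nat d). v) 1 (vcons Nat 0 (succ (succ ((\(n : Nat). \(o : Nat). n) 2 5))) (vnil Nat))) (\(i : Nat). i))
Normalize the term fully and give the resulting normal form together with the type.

resulting normal form:
  refl Nat 0
inferred type:
  Eq Nat 0 0
observation: the term reaches its normal form after 7 normal-order steps.


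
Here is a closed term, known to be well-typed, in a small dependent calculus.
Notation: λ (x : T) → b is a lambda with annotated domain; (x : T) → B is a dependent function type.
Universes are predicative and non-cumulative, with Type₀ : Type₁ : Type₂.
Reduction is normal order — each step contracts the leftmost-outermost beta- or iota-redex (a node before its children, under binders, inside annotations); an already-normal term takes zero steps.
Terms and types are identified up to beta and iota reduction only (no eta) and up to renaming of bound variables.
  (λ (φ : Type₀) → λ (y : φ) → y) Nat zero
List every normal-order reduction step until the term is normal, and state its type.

normal-order reduction:
  (λ (φ : Type₀) → λ (y : φ) → y) Nat zero
  ~> (λ (φ : Nat) → φ) zero
  ~> zero
the term's type:
  Nat


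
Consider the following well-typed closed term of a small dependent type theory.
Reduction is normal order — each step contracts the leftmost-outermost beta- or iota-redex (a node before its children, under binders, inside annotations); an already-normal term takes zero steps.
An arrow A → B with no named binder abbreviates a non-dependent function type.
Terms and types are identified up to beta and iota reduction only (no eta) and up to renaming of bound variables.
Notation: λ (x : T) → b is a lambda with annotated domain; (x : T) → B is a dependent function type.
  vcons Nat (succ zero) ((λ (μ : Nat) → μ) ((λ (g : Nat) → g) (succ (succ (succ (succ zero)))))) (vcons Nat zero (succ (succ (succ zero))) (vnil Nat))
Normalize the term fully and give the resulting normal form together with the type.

normal form:
  vcons Nat (succ zero) (succ (succ (succ (succ zero)))) (vcons Nat zero (succ (succ (succ zero))) (vnil Nat))
the term's type:
  Vec Nat (succ (succ zero))
observation: 2 normal-order steps separate the term from its normal form.


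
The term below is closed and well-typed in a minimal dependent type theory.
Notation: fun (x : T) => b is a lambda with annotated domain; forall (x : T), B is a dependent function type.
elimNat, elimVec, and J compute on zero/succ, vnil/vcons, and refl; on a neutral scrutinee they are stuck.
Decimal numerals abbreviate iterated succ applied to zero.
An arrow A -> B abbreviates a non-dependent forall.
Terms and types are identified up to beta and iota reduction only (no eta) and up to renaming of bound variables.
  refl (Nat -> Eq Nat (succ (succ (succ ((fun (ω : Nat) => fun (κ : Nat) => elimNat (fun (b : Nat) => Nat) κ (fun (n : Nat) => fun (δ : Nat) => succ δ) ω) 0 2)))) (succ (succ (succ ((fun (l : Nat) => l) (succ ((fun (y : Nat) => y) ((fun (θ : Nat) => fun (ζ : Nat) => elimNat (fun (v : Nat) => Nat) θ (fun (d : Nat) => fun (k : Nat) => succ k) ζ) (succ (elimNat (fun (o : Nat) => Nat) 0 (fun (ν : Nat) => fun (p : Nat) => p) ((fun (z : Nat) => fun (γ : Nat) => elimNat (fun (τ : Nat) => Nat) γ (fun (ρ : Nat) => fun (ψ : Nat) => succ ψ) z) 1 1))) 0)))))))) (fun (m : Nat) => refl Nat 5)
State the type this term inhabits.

the term's type:
  Eq (Nat -> Eq Nat 5 5) (fun (ω : Nat) => refl Nat 5) (fun (κ : Nat) => refl Nat 5)


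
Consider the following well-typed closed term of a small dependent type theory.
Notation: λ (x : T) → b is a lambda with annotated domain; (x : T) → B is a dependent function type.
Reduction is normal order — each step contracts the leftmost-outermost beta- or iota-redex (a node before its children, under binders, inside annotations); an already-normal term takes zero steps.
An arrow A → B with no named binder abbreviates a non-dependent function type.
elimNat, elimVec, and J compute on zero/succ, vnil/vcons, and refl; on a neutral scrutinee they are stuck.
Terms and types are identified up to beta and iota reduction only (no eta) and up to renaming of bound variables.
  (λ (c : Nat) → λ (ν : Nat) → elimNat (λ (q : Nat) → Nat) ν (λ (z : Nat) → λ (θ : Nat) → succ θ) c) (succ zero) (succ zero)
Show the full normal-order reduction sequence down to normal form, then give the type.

normal-order reduction:
  (λ (c : Nat) → λ (ν : Nat) → elimNat (λ (q : Nat) → Nat) ν (λ (z : Nat) → λ (θ : Nat) → succ θ) c) (succ zero) (succ zero)
  ~> (λ (c : Nat) → elimNat (λ (ν : Nat) → Nat) c (λ (q : Nat) → λ (z : Nat) → succ z) (succ zero)) (succ zero)
  ~> elimNat (λ (c : Nat) → Nat) (succ zero) (λ (ν : Nat) → λ (q : Nat) → succ q) (succ zero)
  ~> (λ (c : Nat) → λ (ν : Nat) → succ ν) zero (elimNat (λ (q : Nat) → Nat) (succ zero) (λ (z : Nat) → λ (θ : Nat) → succ θ) zero)
  ~> (λ (c : Nat) → succ c) (elimNat (λ (ν : Nat) → Nat) (succ zero) (λ (q : Nat) → λ (z : Nat) → succ z) zero)
  ~> succ (elimNat (λ (c : Nat) → Nat) (succ zero) (λ (ν : Nat) → λ (q : Nat) → succ q) zero)
  ~> succ (succ zero)
the term's type:
  Nat


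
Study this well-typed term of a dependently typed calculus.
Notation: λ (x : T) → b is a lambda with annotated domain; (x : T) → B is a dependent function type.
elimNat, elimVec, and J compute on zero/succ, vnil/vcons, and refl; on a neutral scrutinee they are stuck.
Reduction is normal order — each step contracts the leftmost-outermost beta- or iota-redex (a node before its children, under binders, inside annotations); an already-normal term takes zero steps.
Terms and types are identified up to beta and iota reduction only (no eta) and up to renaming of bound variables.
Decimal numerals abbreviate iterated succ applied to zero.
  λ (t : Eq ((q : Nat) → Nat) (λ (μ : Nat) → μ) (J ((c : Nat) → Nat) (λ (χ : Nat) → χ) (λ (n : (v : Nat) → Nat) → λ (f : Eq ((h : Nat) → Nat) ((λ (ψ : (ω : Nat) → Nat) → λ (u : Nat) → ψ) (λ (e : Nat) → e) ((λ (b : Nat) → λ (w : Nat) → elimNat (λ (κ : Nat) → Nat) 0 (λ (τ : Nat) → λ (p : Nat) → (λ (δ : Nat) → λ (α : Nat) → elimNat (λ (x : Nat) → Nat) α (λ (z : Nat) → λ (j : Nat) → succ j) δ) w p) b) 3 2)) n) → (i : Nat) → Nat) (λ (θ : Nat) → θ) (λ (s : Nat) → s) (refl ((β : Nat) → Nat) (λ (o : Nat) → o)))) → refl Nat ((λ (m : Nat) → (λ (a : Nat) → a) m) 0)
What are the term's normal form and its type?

normal form:
  λ (t : Eq ((q : Nat) → Nat) (λ (μ : Nat) → μ) (λ (c : Nat) → c)) → refl Nat 0
type:
  (t : Eq ((q : Nat) → Nat) (λ (μ : Nat) → μ) (λ (c : Nat) → c)) → Eq Nat 0 0
observation: the leftmost-outermost redex is a J iota-redex, and normalization takes 3 steps.


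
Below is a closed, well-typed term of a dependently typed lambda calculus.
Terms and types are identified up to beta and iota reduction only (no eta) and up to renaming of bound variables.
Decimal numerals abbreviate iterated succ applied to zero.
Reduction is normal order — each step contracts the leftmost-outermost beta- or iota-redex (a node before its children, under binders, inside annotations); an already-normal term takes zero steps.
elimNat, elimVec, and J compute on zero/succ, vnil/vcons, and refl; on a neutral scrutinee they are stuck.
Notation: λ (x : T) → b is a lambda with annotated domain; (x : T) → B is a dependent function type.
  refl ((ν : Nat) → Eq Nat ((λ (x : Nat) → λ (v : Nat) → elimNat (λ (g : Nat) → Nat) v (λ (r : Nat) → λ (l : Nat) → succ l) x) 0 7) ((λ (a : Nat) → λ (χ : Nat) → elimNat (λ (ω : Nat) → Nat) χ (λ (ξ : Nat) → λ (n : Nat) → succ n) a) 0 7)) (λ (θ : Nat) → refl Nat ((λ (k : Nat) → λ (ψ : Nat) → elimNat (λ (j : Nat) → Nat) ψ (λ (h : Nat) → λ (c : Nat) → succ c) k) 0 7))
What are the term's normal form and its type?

normal form:
  refl ((ν : Nat) → Eq Nat 7 7) (λ (x : Nat) → refl Nat 7)
inferred type:
  Eq ((ν : Nat) → Eq Nat 7 7) (λ (x : Nat) → refl Nat 7) (λ (v : Nat) → refl Nat 7)


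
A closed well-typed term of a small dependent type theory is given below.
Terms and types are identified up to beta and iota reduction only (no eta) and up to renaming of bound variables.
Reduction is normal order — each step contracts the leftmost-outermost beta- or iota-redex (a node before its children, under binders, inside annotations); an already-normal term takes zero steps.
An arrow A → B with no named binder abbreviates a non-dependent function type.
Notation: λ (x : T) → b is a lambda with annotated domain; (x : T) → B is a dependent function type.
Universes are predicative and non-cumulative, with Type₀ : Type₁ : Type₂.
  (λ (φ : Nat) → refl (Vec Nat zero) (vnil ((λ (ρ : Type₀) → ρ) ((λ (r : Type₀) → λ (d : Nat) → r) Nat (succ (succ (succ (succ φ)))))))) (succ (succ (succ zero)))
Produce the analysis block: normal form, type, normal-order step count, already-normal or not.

normal form:
  refl (Vec Nat zero) (vnil Nat)
the term's type:
  Eq (Vec Nat zero) (vnil Nat) (vnil Nat)
reduction steps (normal order): 4
term was already normal: no
first contracted redex: a beta-redex
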